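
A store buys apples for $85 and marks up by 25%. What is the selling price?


Calculate the markup amount:
25% of $85 = $21.25
Add to cost:
$85 + $21.25 = $106.25

$106.25


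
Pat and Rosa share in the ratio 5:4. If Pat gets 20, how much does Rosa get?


Find the multiplier:
20 / 5 = 4
Apply to Rosa's share:
4 x 4 = 16

16


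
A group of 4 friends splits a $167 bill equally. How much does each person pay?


Total bill: $167
Number of people: 4
Each pays: $167 / 4 = $41.75

$41.75


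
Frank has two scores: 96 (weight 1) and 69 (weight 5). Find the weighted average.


Weighted sum:
1 x 96 + 5 x 69 = 441
Total weight:
1 + 5 = 6
Weighted average:
441 / 6 = 73.5

73.5


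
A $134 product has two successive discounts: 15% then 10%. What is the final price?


First discount:
15% of $134 = $20.10
Price after first discount:
$134 - $20.10 = $113.90
Second discount:
10% of $113.90 = $11.39
Final price:
$113.90 - $11.39 = $102.51

$102.51


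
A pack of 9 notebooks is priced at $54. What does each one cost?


Total cost: $54
Number of items: 9
Unit price: $54 / 9 = $6

$6


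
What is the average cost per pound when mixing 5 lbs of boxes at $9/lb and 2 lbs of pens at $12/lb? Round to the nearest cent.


Cost of boxes:
5 x $9 = $45
Cost of pens:
2 x $12 = $24
Total cost: $45 + $24 = $69
Total weight: 7 lbs
Average: $69 / 7 = $9.8571... ≈ $9.86/lb

$9.86/lb


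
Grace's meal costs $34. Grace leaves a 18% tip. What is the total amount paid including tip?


Calculate the tip:
18% of $34 = $6.12
Add tip to meal cost:
$34 + $6.12 = $40.12

$40.12


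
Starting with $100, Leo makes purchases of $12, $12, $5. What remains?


Add up expenses:
$12 + $12 + $5 = $29
Subtract from budget:
$100 - $29 = $71

$71


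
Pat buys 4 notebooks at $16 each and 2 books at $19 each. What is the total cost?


Cost of notebooks:
4 x $16 = $64
Cost of books:
2 x $19 = $38
Add both:
$64 + $38 = $102

$102


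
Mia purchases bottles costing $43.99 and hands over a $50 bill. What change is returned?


Start with the amount paid:
$50
Subtract the price:
$50 - $43.99 = $6.01

$6.01


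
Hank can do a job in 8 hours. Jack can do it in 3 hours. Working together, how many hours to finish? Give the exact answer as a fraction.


Hank's rate: 1/8 of the job per hour
Jack's rate: 1/3 of the job per hour
Combined rate: 1/8 + 1/3 = 11/24 per hour
Time = 1 / (11/24) = 24/11 hours (≈ 2.18 hours)

24/11 hours


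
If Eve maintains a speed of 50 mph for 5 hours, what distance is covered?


Use the formula: distance = speed x time
Speed = 50 mph, Time = 5 hours
50 x 5 = 250 miles

250 miles


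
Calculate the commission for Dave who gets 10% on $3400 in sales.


Convert rate to decimal:
10% = 0.1
Multiply by sales:
$3400 x 0.1 = $340

$340


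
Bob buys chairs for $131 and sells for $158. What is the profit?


Selling price = $158
Cost price = $131
Profit = selling price - cost price:
Profit = $158 - $131 = $27

$27


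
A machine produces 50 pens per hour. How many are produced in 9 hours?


Production rate: 50 pens per hour
Time: 9 hours
Total: 50 x 9 = 450 pens

450 pens


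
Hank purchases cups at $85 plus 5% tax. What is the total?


Calculate the tax:
5% of $85 = $4.25
Add tax to price:
$85 + $4.25 = $89.25

$89.25


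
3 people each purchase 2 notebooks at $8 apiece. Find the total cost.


Cost per person:
2 x $8 = $16
Group total:
3 x $16 = $48

$48


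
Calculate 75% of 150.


Convert percentage to decimal:
75% = 0.75
Multiply:
150 x 0.75 = 112.5

112.5


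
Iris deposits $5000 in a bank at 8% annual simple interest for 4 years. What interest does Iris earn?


Use the formula I = P x R x T / 100
P x R x T = 5000 x 8 x 4 = 160000
I = 160000 / 100 = $1600

$1600


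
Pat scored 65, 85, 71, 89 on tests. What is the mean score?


Add the scores:
65 + 85 + 71 + 89 = 310
Divide by the number of tests:
310 / 4 = 77.5

77.5


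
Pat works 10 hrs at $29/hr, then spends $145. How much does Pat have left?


Calculate earnings:
10 x $29 = $290
Subtract spending:
$290 - $145 = $145

$145


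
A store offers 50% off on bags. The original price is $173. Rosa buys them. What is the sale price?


Calculate the discount amount:
50% of $173 = $86.50
Subtract from original:
$173 - $86.50 = $86.50

$86.50


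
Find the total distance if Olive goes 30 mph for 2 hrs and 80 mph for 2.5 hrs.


Leg 1 distance:
30 x 2 = 60 miles
Leg 2 distance:
80 x 2.5 = 200 miles
Total distance:
60 + 200 = 260 miles

260 miles


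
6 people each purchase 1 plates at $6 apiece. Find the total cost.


Cost per person:
1 x $6 = $6
Group total:
6 x $6 = $36

$36


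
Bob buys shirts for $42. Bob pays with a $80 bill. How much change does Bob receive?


Start with the amount paid:
$80
Subtract the price:
$80 - $42 = $38

$38


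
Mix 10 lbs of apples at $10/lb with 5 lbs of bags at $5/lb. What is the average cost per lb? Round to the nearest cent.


Cost of apples:
10 x $10 = $100
Cost of bags:
5 x $5 = $25
Total cost: $100 + $25 = $125
Total weight: 15 lbs
Average: $125 / 15 = $8.3333... ≈ $8.33/lb

$8.33/lb


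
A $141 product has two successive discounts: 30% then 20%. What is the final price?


First discount:
30% of $141 = $42.30
Price after first discount:
$141 - $42.30 = $98.70
Second discount:
20% of $98.70 = $19.74
Final price:
$98.70 - $19.74 = $78.96

$78.96


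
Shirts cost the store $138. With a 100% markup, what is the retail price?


Calculate the markup amount:
100% of $138 = $138
Add to cost:
$138 + $138 = $276

$276


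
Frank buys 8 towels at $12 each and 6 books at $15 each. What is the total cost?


Cost of towels:
8 x $12 = $96
Cost of books:
6 x $15 = $90
Add both:
$96 + $90 = $186

$186


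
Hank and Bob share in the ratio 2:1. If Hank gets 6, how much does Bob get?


Find the multiplier:
6 / 2 = 3
Apply to Bob's share:
1 x 3 = 3

3


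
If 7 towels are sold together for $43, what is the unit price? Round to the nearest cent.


Total cost: $43
Number of items: 7
Unit price: $43 / 7 = $6.1428... ≈ $6.14

$6.14


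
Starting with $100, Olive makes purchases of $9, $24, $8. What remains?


Add up expenses:
$9 + $24 + $8 = $41
Subtract from budget:
$100 - $41 = $59

$59


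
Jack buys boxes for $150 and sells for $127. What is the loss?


Selling price = $127
Cost price = $150
Loss = cost price - selling price:
Loss = $150 - $127 = $23

$23


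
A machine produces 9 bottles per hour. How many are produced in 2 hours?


Production rate: 9 bottles per hour
Time: 2 hours
Total: 9 x 2 = 18 bottles

18 bottles


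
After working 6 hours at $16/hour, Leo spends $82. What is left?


Calculate earnings:
6 x $16 = $96
Subtract spending:
$96 - $82 = $14

$14


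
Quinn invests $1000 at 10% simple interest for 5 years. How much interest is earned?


Use the formula I = P x R x T / 100
P x R x T = 1000 x 10 x 5 = 50000
I = 50000 / 100 = $500

$500


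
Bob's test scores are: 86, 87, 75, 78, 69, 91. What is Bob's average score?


Add the scores:
86 + 87 + 75 + 78 + 69 + 91 = 486
Divide by the number of tests:
486 / 6 = 81

81


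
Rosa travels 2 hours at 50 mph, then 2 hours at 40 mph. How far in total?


Leg 1 distance:
50 x 2 = 100 miles
Leg 2 distance:
40 x 2 = 80 miles
Total distance:
100 + 80 = 180 miles

180 miles


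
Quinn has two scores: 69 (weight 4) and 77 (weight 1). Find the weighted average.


Weighted sum:
4 x 69 + 1 x 77 = 353
Total weight:
4 + 1 = 5
Weighted average:
353 / 5 = 70.6

70.6


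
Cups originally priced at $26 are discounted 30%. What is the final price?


Calculate the discount amount:
30% of $26 = $7.80
Subtract from original:
$26 - $7.80 = $18.20

$18.20


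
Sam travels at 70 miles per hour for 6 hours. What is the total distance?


Use the formula: distance = speed x time
Speed = 70 mph, Time = 6 hours
70 x 6 = 420 miles

420 miles


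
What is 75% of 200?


Convert percentage to decimal:
75% = 0.75
Multiply:
200 x 0.75 = 150

150


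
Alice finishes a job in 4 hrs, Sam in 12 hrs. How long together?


Alice's rate: 1/4 of the job per hour
Sam's rate: 1/12 of the job per hour
Combined rate: 1/4 + 1/12 = 1/3 per hour
Time = 1 / (1/3) = 3 hours

3 hours


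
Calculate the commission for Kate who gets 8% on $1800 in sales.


Convert rate to decimal:
8% = 0.08
Multiply by sales:
$1800 x 0.08 = $144

$144


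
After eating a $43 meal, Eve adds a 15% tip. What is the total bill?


Calculate the tip:
15% of $43 = $6.45
Add tip to meal cost:
$43 + $6.45 = $49.45

$49.45


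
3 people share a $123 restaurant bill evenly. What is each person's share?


Total bill: $123
Number of people: 3
Each pays: $123 / 3 = $41

$41


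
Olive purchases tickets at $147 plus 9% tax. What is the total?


Calculate the tax:
9% of $147 = $13.23
Add tax to price:
$147 + $13.23 = $160.23

$160.23


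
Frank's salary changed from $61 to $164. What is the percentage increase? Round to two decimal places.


Find the absolute change:
|164 - 61| = 103
Divide by original and multiply by 100:
103 / 61 x 100 = 168.8524...% ≈ 168.85%

168.85%


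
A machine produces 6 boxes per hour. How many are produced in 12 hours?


Production rate: 6 boxes per hour
Time: 12 hours
Total: 6 x 12 = 72 boxes

72 boxes


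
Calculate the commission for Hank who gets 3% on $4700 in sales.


Convert rate to decimal:
3% = 0.03
Multiply by sales:
$4700 x 0.03 = $141

$141


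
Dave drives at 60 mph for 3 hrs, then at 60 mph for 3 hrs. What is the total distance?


Leg 1 distance:
60 x 3 = 180 miles
Leg 2 distance:
60 x 3 = 180 miles
Total distance:
180 + 180 = 360 miles

360 miles


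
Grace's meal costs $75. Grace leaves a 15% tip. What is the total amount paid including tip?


Calculate the tip:
15% of $75 = $11.25
Add tip to meal cost:
$75 + $11.25 = $86.25

$86.25


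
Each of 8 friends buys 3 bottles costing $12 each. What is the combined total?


Cost per person:
3 x $12 = $36
Group total:
8 x $36 = $288

$288


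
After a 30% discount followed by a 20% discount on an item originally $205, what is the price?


First discount:
30% of $205 = $61.50
Price after first discount:
$205 - $61.50 = $143.50
Second discount:
20% of $143.50 = $28.70
Final price:
$143.50 - $28.70 = $114.80

$114.80


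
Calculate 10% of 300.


Convert percentage to decimal:
10% = 0.1
Multiply:
300 x 0.1 = 30

30


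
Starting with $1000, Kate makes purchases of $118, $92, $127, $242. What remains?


Add up expenses:
$118 + $92 + $127 + $242 = $579
Subtract from budget:
$1000 - $579 = $421

$421


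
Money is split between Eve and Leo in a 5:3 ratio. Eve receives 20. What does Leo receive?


Find the multiplier:
20 / 5 = 4
Apply to Leo's share:
3 x 4 = 12

12


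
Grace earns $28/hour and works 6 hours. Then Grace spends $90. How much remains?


Calculate earnings:
6 x $28 = $168
Subtract spending:
$168 - $90 = $78

$78


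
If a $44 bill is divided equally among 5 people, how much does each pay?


Total bill: $44
Number of people: 5
Each pays: $44 / 5 = $8.80

$8.80


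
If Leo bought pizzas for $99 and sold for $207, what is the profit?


Selling price = $207
Cost price = $99
Profit = selling price - cost price:
Profit = $207 - $99 = $108

$108


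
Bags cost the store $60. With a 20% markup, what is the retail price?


Calculate the markup amount:
20% of $60 = $12
Add to cost:
$60 + $12 = $72

$72


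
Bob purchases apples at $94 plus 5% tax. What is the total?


Calculate the tax:
5% of $94 = $4.70
Add tax to price:
$94 + $4.70 = $98.70

$98.70


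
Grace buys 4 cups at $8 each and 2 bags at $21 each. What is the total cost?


Cost of cups:
4 x $8 = $32
Cost of bags:
2 x $21 = $42
Add both:
$32 + $42 = $74

$74


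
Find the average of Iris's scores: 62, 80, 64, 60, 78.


Add the scores:
62 + 80 + 64 + 60 + 78 = 344
Divide by the number of tests:
344 / 5 = 68.8

68.8


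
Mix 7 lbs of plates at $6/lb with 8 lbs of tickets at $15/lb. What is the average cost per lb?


Cost of plates:
7 x $6 = $42
Cost of tickets:
8 x $15 = $120
Total cost: $42 + $120 = $162
Total weight: 15 lbs
Average: $162 / 15 = $10.80/lb

$10.80/lb


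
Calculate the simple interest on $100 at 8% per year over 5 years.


Use the formula I = P x R x T / 100
P x R x T = 100 x 8 x 5 = 4000
I = 4000 / 100 = $40

$40


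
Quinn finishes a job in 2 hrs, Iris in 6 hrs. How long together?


Quinn's rate: 1/2 of the job per hour
Iris's rate: 1/6 of the job per hour
Combined rate: 1/2 + 1/6 = 2/3 per hour
Time = 1 / (2/3) = 3/2 = 1.5 hours

1.5 hours


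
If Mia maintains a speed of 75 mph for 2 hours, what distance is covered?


Use the formula: distance = speed x time
Speed = 75 mph, Time = 2 hours
75 x 2 = 150 miles

150 miles


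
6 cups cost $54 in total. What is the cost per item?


Total cost: $54
Number of items: 6
Unit price: $54 / 6 = $9

$9


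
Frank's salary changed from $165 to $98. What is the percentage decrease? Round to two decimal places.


Find the absolute change:
|98 - 165| = 67
Divide by original and multiply by 100:
67 / 165 x 100 = 40.6060...% ≈ 40.61%

40.61%


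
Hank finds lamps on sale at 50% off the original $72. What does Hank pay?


Calculate the discount amount:
50% of $72 = $36
Subtract from original:
$72 - $36 = $36

$36


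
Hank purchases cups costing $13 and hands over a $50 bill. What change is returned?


Start with the amount paid:
$50
Subtract the price:
$50 - $13 = $37

$37


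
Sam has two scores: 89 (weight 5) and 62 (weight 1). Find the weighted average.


Weighted sum:
5 x 89 + 1 x 62 = 507
Total weight:
5 + 1 = 6
Weighted average:
507 / 6 = 84.5

84.5


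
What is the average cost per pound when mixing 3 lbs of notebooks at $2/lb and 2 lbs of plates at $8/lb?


Cost of notebooks:
3 x $2 = $6
Cost of plates:
2 x $8 = $16
Total cost: $6 + $16 = $22
Total weight: 5 lbs
Average: $22 / 5 = $4.40/lb

$4.40/lb


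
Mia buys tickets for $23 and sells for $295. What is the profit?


Selling price = $295
Cost price = $23
Profit = selling price - cost price:
Profit = $295 - $23 = $272

$272


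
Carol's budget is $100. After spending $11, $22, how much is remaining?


Add up expenses:
$11 + $22 = $33
Subtract from budget:
$100 - $33 = $67

$67


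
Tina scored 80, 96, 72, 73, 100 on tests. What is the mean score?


Add the scores:
80 + 96 + 72 + 73 + 100 = 421
Divide by the number of tests:
421 / 5 = 84.2

84.2


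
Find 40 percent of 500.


Convert percentage to decimal:
40% = 0.4
Multiply:
500 x 0.4 = 200

200


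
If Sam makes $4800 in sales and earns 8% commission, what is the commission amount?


Convert rate to decimal:
8% = 0.08
Multiply by sales:
$4800 x 0.08 = $384

$384


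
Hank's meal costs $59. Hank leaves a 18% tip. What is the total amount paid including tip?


Calculate the tip:
18% of $59 = $10.62
Add tip to meal cost:
$59 + $10.62 = $69.62

$69.62


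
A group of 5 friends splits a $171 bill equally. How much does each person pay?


Total bill: $171
Number of people: 5
Each pays: $171 / 5 = $34.20

$34.20


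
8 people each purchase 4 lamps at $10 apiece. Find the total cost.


Cost per person:
4 x $10 = $40
Group total:
8 x $40 = $320

$320


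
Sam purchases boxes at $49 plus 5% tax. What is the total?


Calculate the tax:
5% of $49 = $2.45
Add tax to price:
$49 + $2.45 = $51.45

$51.45


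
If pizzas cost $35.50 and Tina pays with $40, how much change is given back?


Start with the amount paid:
$40
Subtract the price:
$40 - $35.50 = $4.50

$4.50


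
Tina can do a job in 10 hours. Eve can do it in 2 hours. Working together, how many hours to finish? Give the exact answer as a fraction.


Tina's rate: 1/10 of the job per hour
Eve's rate: 1/2 of the job per hour
Combined rate: 1/10 + 1/2 = 3/5 per hour
Time = 1 / (3/5) = 5/3 hours (≈ 1.67 hours)

5/3 hours


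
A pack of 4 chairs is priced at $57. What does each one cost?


Total cost: $57
Number of items: 4
Unit price: $57 / 4 = $14.25

$14.25


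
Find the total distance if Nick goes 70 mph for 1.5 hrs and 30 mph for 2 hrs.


Leg 1 distance:
70 x 1.5 = 105 miles
Leg 2 distance:
30 x 2 = 60 miles
Total distance:
105 + 60 = 165 miles

165 miles


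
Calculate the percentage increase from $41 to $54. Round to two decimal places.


Find the absolute change:
|54 - 41| = 13
Divide by original and multiply by 100:
13 / 41 x 100 = 31.7073...% ≈ 31.71%

31.71%


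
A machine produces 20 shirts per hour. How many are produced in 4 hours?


Production rate: 20 shirts per hour
Time: 4 hours
Total: 20 x 4 = 80 shirts

80 shirts


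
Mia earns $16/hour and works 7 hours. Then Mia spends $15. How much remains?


Calculate earnings:
7 x $16 = $112
Subtract spending:
$112 - $15 = $97

$97


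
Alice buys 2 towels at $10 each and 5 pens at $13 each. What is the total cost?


Cost of towels:
2 x $10 = $20
Cost of pens:
5 x $13 = $65
Add both:
$20 + $65 = $85

$85


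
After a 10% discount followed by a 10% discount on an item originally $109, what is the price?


First discount:
10% of $109 = $10.90
Price after first discount:
$109 - $10.90 = $98.10
Second discount:
10% of $98.10 = $9.81
Final price:
$98.10 - $9.81 = $88.29

$88.29


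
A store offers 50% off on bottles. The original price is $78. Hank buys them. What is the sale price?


Calculate the discount amount:
50% of $78 = $39
Subtract from original:
$78 - $39 = $39

$39


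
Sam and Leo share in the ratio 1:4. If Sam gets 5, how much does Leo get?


Find the multiplier:
5 / 1 = 5
Apply to Leo's share:
4 x 5 = 20

20


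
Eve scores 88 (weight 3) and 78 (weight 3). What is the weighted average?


Weighted sum:
3 x 88 + 3 x 78 = 498
Total weight:
3 + 3 = 6
Weighted average:
498 / 6 = 83

83


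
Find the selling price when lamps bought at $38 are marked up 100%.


Calculate the markup amount:
100% of $38 = $38
Add to cost:
$38 + $38 = $76

$76


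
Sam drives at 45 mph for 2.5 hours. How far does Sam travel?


Use the formula: distance = speed x time
Speed = 45 mph, Time = 2.5 hours
45 x 2.5 = 112.5 miles

112.5 miles


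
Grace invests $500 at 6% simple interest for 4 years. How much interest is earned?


Use the formula I = P x R x T / 100
P x R x T = 500 x 6 x 4 = 12000
I = 12000 / 100 = $120

$120


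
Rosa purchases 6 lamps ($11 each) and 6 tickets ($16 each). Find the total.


Cost of lamps:
6 x $11 = $66
Cost of tickets:
6 x $16 = $96
Add both:
$66 + $96 = $162

$162


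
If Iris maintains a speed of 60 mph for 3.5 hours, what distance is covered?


Use the formula: distance = speed x time
Speed = 60 mph, Time = 3.5 hours
60 x 3.5 = 210 miles

210 miles


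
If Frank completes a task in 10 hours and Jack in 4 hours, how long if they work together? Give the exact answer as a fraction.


Frank's rate: 1/10 of the job per hour
Jack's rate: 1/4 of the job per hour
Combined rate: 1/10 + 1/4 = 7/20 per hour
Time = 1 / (7/20) = 20/7 hours (≈ 2.86 hours)

20/7 hours


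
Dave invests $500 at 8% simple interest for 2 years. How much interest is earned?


Use the formula I = P x R x T / 100
P x R x T = 500 x 8 x 2 = 8000
I = 8000 / 100 = $80

$80


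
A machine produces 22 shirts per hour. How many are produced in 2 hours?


Production rate: 22 shirts per hour
Time: 2 hours
Total: 22 x 2 = 44 shirts

44 shirts


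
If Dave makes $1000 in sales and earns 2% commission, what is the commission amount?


Convert rate to decimal:
2% = 0.02
Multiply by sales:
$1000 x 0.02 = $20

$20


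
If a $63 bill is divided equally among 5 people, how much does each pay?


Total bill: $63
Number of people: 5
Each pays: $63 / 5 = $12.60

$12.60


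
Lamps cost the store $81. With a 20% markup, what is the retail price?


Calculate the markup amount:
20% of $81 = $16.20
Add to cost:
$81 + $16.20 = $97.20

$97.20


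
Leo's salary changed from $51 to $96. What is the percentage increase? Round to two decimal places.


Find the absolute change:
|96 - 51| = 45
Divide by original and multiply by 100:
45 / 51 x 100 = 88.2352...% ≈ 88.24%

88.24%


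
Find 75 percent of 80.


Convert percentage to decimal:
75% = 0.75
Multiply:
80 x 0.75 = 60

60


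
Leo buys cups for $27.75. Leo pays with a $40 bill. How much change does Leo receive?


Start with the amount paid:
$40
Subtract the price:
$40 - $27.75 = $12.25

$12.25


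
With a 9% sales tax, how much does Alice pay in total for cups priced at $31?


Calculate the tax:
9% of $31 = $2.79
Add tax to price:
$31 + $2.79 = $33.79

$33.79


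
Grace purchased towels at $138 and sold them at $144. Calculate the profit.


Selling price = $144
Cost price = $138
Profit = selling price - cost price:
Profit = $144 - $138 = $6

$6


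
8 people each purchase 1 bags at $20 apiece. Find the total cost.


Cost per person:
1 x $20 = $20
Group total:
8 x $20 = $160

$160


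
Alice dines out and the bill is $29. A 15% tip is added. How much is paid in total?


Calculate the tip:
15% of $29 = $4.35
Add tip to meal cost:
$29 + $4.35 = $33.35

$33.35


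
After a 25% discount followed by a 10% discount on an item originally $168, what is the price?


First discount:
25% of $168 = $42
Price after first discount:
$168 - $42 = $126
Second discount:
10% of $126 = $12.60
Final price:
$126 - $12.60 = $113.40

$113.40


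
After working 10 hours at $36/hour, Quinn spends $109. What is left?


Calculate earnings:
10 x $36 = $360
Subtract spending:
$360 - $109 = $251

$251


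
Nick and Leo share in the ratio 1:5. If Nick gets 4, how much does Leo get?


Find the multiplier:
4 / 1 = 4
Apply to Leo's share:
5 x 4 = 20

20


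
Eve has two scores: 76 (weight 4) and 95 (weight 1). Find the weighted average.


Weighted sum:
4 x 76 + 1 x 95 = 399
Total weight:
4 + 1 = 5
Weighted average:
399 / 5 = 79.8

79.8


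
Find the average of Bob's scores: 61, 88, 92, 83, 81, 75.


Add the scores:
61 + 88 + 92 + 83 + 81 + 75 = 480
Divide by the number of tests:
480 / 6 = 80

80


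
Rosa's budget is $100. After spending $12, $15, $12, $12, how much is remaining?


Add up expenses:
$12 + $15 + $12 + $12 = $51
Subtract from budget:
$100 - $51 = $49

$49


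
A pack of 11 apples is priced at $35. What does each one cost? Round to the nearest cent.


Total cost: $35
Number of items: 11
Unit price: $35 / 11 = $3.1818... ≈ $3.18

$3.18


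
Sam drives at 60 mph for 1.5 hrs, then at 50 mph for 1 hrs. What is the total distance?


Leg 1 distance:
60 x 1.5 = 90 miles
Leg 2 distance:
50 x 1 = 50 miles
Total distance:
90 + 50 = 140 miles

140 miles


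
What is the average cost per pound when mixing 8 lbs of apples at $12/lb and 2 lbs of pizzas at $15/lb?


Cost of apples:
8 x $12 = $96
Cost of pizzas:
2 x $15 = $30
Total cost: $96 + $30 = $126
Total weight: 10 lbs
Average: $126 / 10 = $12.60/lb

$12.60/lb


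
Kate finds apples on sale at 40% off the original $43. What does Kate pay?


Calculate the discount amount:
40% of $43 = $17.20
Subtract from original:
$43 - $17.20 = $25.80

$25.80


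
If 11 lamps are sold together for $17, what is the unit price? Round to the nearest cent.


Total cost: $17
Number of items: 11
Unit price: $17 / 11 = $1.5454... ≈ $1.55

$1.55


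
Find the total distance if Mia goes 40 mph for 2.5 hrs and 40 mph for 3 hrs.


Leg 1 distance:
40 x 2.5 = 100 miles
Leg 2 distance:
40 x 3 = 120 miles
Total distance:
100 + 120 = 220 miles

220 miles


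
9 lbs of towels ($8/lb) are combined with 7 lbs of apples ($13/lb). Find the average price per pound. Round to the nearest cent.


Cost of towels:
9 x $8 = $72
Cost of apples:
7 x $13 = $91
Total cost: $72 + $91 = $163
Total weight: 16 lbs
Average: $163 / 16 = $10.1875 ≈ $10.19/lb

$10.19/lb


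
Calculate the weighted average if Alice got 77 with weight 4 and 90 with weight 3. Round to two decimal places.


Weighted sum:
4 x 77 + 3 x 90 = 578
Total weight:
4 + 3 = 7
Weighted average:
578 / 7 = 82.5714... ≈ 82.57

82.57


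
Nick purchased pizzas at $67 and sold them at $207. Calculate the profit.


Selling price = $207
Cost price = $67
Profit = selling price - cost price:
Profit = $207 - $67 = $140

$140


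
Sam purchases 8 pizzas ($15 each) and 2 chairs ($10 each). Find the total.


Cost of pizzas:
8 x $15 = $120
Cost of chairs:
2 x $10 = $20
Add both:
$120 + $20 = $140

$140


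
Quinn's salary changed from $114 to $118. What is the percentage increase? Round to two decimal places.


Find the absolute change:
|118 - 114| = 4
Divide by original and multiply by 100:
4 / 114 x 100 = 3.5087...% ≈ 3.51%

3.51%


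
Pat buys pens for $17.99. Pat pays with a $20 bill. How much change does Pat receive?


Start with the amount paid:
$20
Subtract the price:
$20 - $17.99 = $2.01

$2.01


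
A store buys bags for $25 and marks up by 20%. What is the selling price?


Calculate the markup amount:
20% of $25 = $5
Add to cost:
$25 + $5 = $30

$30


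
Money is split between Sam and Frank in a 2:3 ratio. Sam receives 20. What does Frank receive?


Find the multiplier:
20 / 2 = 10
Apply to Frank's share:
3 x 10 = 30

30


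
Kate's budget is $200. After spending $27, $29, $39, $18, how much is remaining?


Add up expenses:
$27 + $29 + $39 + $18 = $113
Subtract from budget:
$200 - $113 = $87

$87


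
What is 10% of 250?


Convert percentage to decimal:
10% = 0.1
Multiply:
250 x 0.1 = 25

25


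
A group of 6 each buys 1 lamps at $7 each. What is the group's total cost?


Cost per person:
1 x $7 = $7
Group total:
6 x $7 = $42

$42


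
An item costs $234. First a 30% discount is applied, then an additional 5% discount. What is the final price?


First discount:
30% of $234 = $70.20
Price after first discount:
$234 - $70.20 = $163.80
Second discount:
5% of $163.80 = $8.19
Final price:
$163.80 - $8.19 = $155.61

$155.61


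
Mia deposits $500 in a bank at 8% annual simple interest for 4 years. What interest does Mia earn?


Use the formula I = P x R x T / 100
P x R x T = 500 x 8 x 4 = 16000
I = 16000 / 100 = $160

$160


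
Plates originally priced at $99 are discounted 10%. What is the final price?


Calculate the discount amount:
10% of $99 = $9.90
Subtract from original:
$99 - $9.90 = $89.10

$89.10


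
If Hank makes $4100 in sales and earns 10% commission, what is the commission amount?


Convert rate to decimal:
10% = 0.1
Multiply by sales:
$4100 x 0.1 = $410

$410


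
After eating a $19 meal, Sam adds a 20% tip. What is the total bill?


Calculate the tip:
20% of $19 = $3.80
Add tip to meal cost:
$19 + $3.80 = $22.80

$22.80


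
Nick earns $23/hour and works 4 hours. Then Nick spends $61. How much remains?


Calculate earnings:
4 x $23 = $92
Subtract spending:
$92 - $61 = $31

$31


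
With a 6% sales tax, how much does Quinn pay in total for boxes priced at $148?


Calculate the tax:
6% of $148 = $8.88
Add tax to price:
$148 + $8.88 = $156.88

$156.88


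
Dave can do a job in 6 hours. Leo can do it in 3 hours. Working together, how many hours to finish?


Dave's rate: 1/6 of the job per hour
Leo's rate: 1/3 of the job per hour
Combined rate: 1/6 + 1/3 = 1/2 per hour
Time = 1 / (1/2) = 2 hours

2 hours


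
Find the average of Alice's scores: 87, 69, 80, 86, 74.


Add the scores:
87 + 69 + 80 + 86 + 74 = 396
Divide by the number of tests:
396 / 5 = 79.2

79.2


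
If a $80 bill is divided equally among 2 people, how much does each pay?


Total bill: $80
Number of people: 2
Each pays: $80 / 2 = $40

$40


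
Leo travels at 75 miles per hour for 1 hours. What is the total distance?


Use the formula: distance = speed x time
Speed = 75 mph, Time = 1 hours
75 x 1 = 75 miles

75 miles


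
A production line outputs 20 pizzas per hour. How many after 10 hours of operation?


Production rate: 20 pizzas per hour
Time: 10 hours
Total: 20 x 10 = 200 pizzas

200 pizzas


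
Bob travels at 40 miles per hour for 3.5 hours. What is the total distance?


Use the formula: distance = speed x time
Speed = 40 mph, Time = 3.5 hours
40 x 3.5 = 140 miles

140 miles


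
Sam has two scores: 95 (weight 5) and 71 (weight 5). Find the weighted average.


Weighted sum:
5 x 95 + 5 x 71 = 830
Total weight:
5 + 5 = 10
Weighted average:
830 / 10 = 83

83


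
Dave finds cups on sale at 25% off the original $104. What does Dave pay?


Calculate the discount amount:
25% of $104 = $26
Subtract from original:
$104 - $26 = $78

$78


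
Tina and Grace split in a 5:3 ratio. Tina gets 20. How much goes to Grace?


Find the multiplier:
20 / 5 = 4
Apply to Grace's share:
3 x 4 = 12

12


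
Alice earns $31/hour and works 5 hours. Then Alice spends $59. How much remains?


Calculate earnings:
5 x $31 = $155
Subtract spending:
$155 - $59 = $96

$96


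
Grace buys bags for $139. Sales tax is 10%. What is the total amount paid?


Calculate the tax:
10% of $139 = $13.90
Add tax to price:
$139 + $13.90 = $152.90

$152.90


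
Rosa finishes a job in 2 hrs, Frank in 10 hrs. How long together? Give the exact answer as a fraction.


Rosa's rate: 1/2 of the job per hour
Frank's rate: 1/10 of the job per hour
Combined rate: 1/2 + 1/10 = 3/5 per hour
Time = 1 / (3/5) = 5/3 hours (≈ 1.67 hours)

5/3 hours


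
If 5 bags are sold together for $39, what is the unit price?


Total cost: $39
Number of items: 5
Unit price: $39 / 5 = $7.80

$7.80


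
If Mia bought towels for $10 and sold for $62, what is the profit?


Selling price = $62
Cost price = $10
Profit = selling price - cost price:
Profit = $62 - $10 = $52

$52


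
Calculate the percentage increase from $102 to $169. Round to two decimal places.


Find the absolute change:
|169 - 102| = 67
Divide by original and multiply by 100:
67 / 102 x 100 = 65.6862...% ≈ 65.69%

65.69%


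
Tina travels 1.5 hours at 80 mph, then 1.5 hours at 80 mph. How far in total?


Leg 1 distance:
80 x 1.5 = 120 miles
Leg 2 distance:
80 x 1.5 = 120 miles
Total distance:
120 + 120 = 240 miles

240 miles


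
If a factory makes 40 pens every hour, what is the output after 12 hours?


Production rate: 40 pens per hour
Time: 12 hours
Total: 40 x 12 = 480 pens

480 pens


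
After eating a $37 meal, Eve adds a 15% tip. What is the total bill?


Calculate the tip:
15% of $37 = $5.55
Add tip to meal cost:
$37 + $5.55 = $42.55

$42.55


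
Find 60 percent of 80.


Convert percentage to decimal:
60% = 0.6
Multiply:
80 x 0.6 = 48

48


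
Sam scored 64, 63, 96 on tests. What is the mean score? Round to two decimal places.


Add the scores:
64 + 63 + 96 = 223
Divide by the number of tests:
223 / 3 = 74.3333... ≈ 74.33

74.33


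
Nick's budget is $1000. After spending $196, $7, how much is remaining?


Add up expenses:
$196 + $7 = $203
Subtract from budget:
$1000 - $203 = $797

$797


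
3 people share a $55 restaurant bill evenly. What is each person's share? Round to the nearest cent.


Total bill: $55
Number of people: 3
Each pays: $55 / 3 = $18.3333... ≈ $18.33

$18.33


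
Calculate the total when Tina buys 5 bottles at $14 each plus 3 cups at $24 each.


Cost of bottles:
5 x $14 = $70
Cost of cups:
3 x $24 = $72
Add both:
$70 + $72 = $142

$142


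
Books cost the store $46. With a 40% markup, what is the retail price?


Calculate the markup amount:
40% of $46 = $18.40
Add to cost:
$46 + $18.40 = $64.40

$64.40


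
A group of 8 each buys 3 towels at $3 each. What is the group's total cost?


Cost per person:
3 x $3 = $9
Group total:
8 x $9 = $72

$72


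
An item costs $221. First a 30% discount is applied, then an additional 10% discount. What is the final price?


First discount:
30% of $221 = $66.30
Price after first discount:
$221 - $66.30 = $154.70
Second discount:
10% of $154.70 = $15.47
Final price:
$154.70 - $15.47 = $139.23

$139.23


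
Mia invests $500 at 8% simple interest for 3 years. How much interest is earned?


Use the formula I = P x R x T / 100
P x R x T = 500 x 8 x 3 = 12000
I = 12000 / 100 = $120

$120


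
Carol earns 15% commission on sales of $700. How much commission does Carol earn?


Convert rate to decimal:
15% = 0.15
Multiply by sales:
$700 x 0.15 = $105

$105


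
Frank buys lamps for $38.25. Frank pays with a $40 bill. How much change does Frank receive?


Start with the amount paid:
$40
Subtract the price:
$40 - $38.25 = $1.75

$1.75


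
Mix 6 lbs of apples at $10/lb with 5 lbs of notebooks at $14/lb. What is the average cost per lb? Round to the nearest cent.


Cost of apples:
6 x $10 = $60
Cost of notebooks:
5 x $14 = $70
Total cost: $60 + $70 = $130
Total weight: 11 lbs
Average: $130 / 11 = $11.8181... ≈ $11.82/lb

$11.82/lb


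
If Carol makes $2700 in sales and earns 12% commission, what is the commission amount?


Convert rate to decimal:
12% = 0.12
Multiply by sales:
$2700 x 0.12 = $324

$324


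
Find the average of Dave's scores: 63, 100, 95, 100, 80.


Add the scores:
63 + 100 + 95 + 100 + 80 = 438
Divide by the number of tests:
438 / 5 = 87.6

87.6


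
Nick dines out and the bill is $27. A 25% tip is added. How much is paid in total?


Calculate the tip:
25% of $27 = $6.75
Add tip to meal cost:
$27 + $6.75 = $33.75

$33.75


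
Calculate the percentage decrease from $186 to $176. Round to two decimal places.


Find the absolute change:
|176 - 186| = 10
Divide by original and multiply by 100:
10 / 186 x 100 = 5.3763...% ≈ 5.38%

5.38%


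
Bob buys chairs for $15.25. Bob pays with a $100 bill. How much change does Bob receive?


Start with the amount paid:
$100
Subtract the price:
$100 - $15.25 = $84.75

$84.75


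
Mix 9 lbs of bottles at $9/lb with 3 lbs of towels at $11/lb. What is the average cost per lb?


Cost of bottles:
9 x $9 = $81
Cost of towels:
3 x $11 = $33
Total cost: $81 + $33 = $114
Total weight: 12 lbs
Average: $114 / 12 = $9.50/lb

$9.50/lb


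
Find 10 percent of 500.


Convert percentage to decimal:
10% = 0.1
Multiply:
500 x 0.1 = 50

50


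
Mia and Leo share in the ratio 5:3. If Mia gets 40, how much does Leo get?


Find the multiplier:
40 / 5 = 8
Apply to Leo's share:
3 x 8 = 24

24


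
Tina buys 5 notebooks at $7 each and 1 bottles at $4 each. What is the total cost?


Cost of notebooks:
5 x $7 = $35
Cost of bottles:
1 x $4 = $4
Add both:
$35 + $4 = $39

$39


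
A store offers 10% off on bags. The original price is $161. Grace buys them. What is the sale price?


Calculate the discount amount:
10% of $161 = $16.10
Subtract from original:
$161 - $16.10 = $144.90

$144.90


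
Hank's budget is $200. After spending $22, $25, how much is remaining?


Add up expenses:
$22 + $25 = $47
Subtract from budget:
$200 - $47 = $153

$153


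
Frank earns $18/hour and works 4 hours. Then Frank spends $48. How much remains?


Calculate earnings:
4 x $18 = $72
Subtract spending:
$72 - $48 = $24

$24


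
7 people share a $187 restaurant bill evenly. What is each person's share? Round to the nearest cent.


Total bill: $187
Number of people: 7
Each pays: $187 / 7 = $26.7142... ≈ $26.71

$26.71


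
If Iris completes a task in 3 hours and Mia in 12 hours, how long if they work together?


Iris's rate: 1/3 of the job per hour
Mia's rate: 1/12 of the job per hour
Combined rate: 1/3 + 1/12 = 5/12 per hour
Time = 1 / (5/12) = 12/5 = 2.4 hours

2.4 hours


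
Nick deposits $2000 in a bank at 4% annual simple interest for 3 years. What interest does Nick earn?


Use the formula I = P x R x T / 100
P x R x T = 2000 x 4 x 3 = 24000
I = 24000 / 100 = $240

$240


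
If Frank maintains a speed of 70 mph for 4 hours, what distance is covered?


Use the formula: distance = speed x time
Speed = 70 mph, Time = 4 hours
70 x 4 = 280 miles

280 miles


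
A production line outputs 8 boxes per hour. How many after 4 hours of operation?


Production rate: 8 boxes per hour
Time: 4 hours
Total: 8 x 4 = 32 boxes

32 boxes


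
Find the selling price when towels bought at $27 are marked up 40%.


Calculate the markup amount:
40% of $27 = $10.80
Add to cost:
$27 + $10.80 = $37.80

$37.80


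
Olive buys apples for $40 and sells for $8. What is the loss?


Selling price = $8
Cost price = $40
Loss = cost price - selling price:
Loss = $40 - $8 = $32

$32


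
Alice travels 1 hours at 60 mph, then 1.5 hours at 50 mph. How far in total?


Leg 1 distance:
60 x 1 = 60 miles
Leg 2 distance:
50 x 1.5 = 75 miles
Total distance:
60 + 75 = 135 miles

135 miles


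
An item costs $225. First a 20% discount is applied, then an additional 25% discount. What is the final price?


First discount:
20% of $225 = $45
Price after first discount:
$225 - $45 = $180
Second discount:
25% of $180 = $45
Final price:
$180 - $45 = $135

$135


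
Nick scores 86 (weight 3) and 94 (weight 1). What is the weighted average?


Weighted sum:
3 x 86 + 1 x 94 = 352
Total weight:
3 + 1 = 4
Weighted average:
352 / 4 = 88

88


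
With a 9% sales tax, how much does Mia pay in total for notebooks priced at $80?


Calculate the tax:
9% of $80 = $7.20
Add tax to price:
$80 + $7.20 = $87.20

$87.20


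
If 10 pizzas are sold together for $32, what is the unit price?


Total cost: $32
Number of items: 10
Unit price: $32 / 10 = $3.20

$3.20


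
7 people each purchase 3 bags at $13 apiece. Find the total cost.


Cost per person:
3 x $13 = $39
Group total:
7 x $39 = $273

$273


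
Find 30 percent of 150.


Convert percentage to decimal:
30% = 0.3
Multiply:
150 x 0.3 = 45

45


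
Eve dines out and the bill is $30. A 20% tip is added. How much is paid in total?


Calculate the tip:
20% of $30 = $6
Add tip to meal cost:
$30 + $6 = $36

$36


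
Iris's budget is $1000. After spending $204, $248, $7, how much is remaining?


Add up expenses:
$204 + $248 + $7 = $459
Subtract from budget:
$1000 - $459 = $541

$541


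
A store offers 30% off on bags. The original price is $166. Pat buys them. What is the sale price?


Calculate the discount amount:
30% of $166 = $49.80
Subtract from original:
$166 - $49.80 = $116.20

$116.20


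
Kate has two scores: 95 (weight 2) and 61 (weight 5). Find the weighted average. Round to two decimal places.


Weighted sum:
2 x 95 + 5 x 61 = 495
Total weight:
2 + 5 = 7
Weighted average:
495 / 7 = 70.7142... ≈ 70.71

70.71


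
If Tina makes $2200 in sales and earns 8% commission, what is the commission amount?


Convert rate to decimal:
8% = 0.08
Multiply by sales:
$2200 x 0.08 = $176

$176


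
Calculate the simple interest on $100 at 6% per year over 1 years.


Use the formula I = P x R x T / 100
P x R x T = 100 x 6 x 1 = 600
I = 600 / 100 = $6

$6


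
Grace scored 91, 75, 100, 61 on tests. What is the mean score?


Add the scores:
91 + 75 + 100 + 61 = 327
Divide by the number of tests:
327 / 4 = 81.75

81.75


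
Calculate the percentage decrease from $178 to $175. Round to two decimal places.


Find the absolute change:
|175 - 178| = 3
Divide by original and multiply by 100:
3 / 178 x 100 = 1.6853...% ≈ 1.69%

1.69%


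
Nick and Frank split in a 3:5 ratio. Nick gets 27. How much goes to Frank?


Find the multiplier:
27 / 3 = 9
Apply to Frank's share:
5 x 9 = 45

45
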